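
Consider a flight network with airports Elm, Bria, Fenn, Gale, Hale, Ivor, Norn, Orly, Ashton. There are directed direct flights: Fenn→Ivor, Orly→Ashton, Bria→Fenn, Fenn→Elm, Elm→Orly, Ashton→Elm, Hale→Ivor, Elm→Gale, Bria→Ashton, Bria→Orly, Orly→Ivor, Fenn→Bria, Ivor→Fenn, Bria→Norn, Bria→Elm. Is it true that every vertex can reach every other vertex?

There is no directed path from Ivor to Hale, so the graph is not strongly connected.

No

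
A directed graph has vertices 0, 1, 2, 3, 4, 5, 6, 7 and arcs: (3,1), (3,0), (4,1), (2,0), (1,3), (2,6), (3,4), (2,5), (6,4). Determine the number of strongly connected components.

{1, 3, 4} are all mutually reachable — one SCC of size 3.
{5} is an SCC by itself.
{0} is an SCC by itself.
{6} is an SCC by itself.
{2} is an SCC by itself.
(and 1 more singleton SCC)
That gives 6 strongly connected components.

6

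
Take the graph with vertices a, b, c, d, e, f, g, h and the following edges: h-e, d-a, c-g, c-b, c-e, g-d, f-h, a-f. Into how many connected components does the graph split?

1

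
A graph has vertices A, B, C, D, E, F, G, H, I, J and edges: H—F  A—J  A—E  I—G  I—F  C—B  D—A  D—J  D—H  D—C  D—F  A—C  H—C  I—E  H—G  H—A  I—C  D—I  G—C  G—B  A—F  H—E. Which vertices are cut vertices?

Removing I, for instance, still leaves 1 component. No single vertex removal increases the component count — the graph has no articulation points.

none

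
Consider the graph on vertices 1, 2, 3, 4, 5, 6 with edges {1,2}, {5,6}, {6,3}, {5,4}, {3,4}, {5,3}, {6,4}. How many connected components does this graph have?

Starting from 1 we can reach 1, 2. That is one component of size 2.
Starting from 3 we can reach 3, 4, 5, 6. That is one component of size 4.
Total: 2 components.

2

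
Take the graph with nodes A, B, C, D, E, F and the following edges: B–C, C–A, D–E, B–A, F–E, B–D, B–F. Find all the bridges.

The edges on the cycle B-C-A-B are not bridges since each lies on that cycle.
Every edge lies on some cycle, so there are no bridges.

none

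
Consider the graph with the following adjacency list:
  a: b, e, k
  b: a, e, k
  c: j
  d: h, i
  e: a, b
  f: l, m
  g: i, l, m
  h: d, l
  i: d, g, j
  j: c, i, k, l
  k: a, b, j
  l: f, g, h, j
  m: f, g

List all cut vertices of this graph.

Removing j increases the component count from 1 to 3, so j is a cut vertex.
Removing k increases the component count from 1 to 2, so k is a cut vertex.
By contrast removing b leaves 1 component; it is not a cut vertex. No other vertex is a cut vertex either.

j, k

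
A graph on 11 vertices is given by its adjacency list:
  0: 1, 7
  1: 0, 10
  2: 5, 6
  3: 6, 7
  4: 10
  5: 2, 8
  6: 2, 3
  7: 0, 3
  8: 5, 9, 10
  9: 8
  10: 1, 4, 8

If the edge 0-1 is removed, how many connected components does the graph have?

0 and 1 are still connected via 0-7-3-6-2-5-8-10-1, so the component count stays at 1.

1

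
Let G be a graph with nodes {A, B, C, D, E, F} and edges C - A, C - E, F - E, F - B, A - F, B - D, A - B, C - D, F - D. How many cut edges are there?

The edges on the cycle A-F-B-A are not bridges since each lies on that cycle.
Every edge lies on some cycle, so there are no bridges.

0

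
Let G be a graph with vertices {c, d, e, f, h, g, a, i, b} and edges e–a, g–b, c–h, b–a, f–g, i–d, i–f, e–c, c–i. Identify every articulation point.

c, i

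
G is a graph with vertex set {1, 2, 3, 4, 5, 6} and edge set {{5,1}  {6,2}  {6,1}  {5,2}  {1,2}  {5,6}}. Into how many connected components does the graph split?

3 is isolated — a component by itself.
4 is isolated — a component by itself.
Starting from 1 we can reach 1, 2, 5, 6. That is one component of size 4.
Total: 3 components.

3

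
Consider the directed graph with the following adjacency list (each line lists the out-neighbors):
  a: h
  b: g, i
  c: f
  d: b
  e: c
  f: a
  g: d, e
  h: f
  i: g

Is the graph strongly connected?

There is no directed path from e to b, so the graph is not strongly connected.

No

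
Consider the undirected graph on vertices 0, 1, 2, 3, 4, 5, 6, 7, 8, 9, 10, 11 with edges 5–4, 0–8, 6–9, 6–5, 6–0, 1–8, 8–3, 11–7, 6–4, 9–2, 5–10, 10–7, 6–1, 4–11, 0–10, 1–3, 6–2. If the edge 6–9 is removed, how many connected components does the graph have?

6 and 9 are still connected via 6-2-9, so the component count stays at 1.

1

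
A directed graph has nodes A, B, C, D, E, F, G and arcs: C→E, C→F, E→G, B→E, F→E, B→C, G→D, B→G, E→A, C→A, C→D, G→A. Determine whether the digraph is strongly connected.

No

There is no directed path from F to B, so the graph is not strongly connected.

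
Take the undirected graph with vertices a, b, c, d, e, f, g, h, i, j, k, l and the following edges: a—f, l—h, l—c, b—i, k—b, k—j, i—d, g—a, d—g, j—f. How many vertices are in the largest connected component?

8

e is isolated — a component by itself.
Starting from c we can reach c, h, l. That is one component of size 3.
Starting from a we can reach a, b, d, f, g, i, j, k. That is one component of size 8.
The largest has 8 vertices.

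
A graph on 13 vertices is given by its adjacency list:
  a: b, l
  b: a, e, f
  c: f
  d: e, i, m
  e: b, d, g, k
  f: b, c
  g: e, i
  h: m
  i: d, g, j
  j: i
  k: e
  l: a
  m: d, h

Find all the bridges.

The edges on the cycle e-d-i-g-e are not bridges since each lies on that cycle.
But removing h-m disconnects h from m; removing i-j disconnects i from j; removing d-m disconnects d from m; removing e-b disconnects e from b — these are bridges.
In total 9 edges are bridges.

a-b, a-l, b-e, b-f, c-f, d-m, e-k, h-m, i-j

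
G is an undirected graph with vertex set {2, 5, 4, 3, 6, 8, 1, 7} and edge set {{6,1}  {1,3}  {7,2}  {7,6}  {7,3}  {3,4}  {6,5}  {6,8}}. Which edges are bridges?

The edges on the cycle 7-6-1-3-7 are not bridges since each lies on that cycle.
But removing 6 - 8 disconnects 6 from 8; removing 6 - 5 disconnects 6 from 5; removing 3 - 4 disconnects 3 from 4; removing 7 - 2 disconnects 7 from 2 — these are bridges.

2-7, 3-4, 5-6, 6-8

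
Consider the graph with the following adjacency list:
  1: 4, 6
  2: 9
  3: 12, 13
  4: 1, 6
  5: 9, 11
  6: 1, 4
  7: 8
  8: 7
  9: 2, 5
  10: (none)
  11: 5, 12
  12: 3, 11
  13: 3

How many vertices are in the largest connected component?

7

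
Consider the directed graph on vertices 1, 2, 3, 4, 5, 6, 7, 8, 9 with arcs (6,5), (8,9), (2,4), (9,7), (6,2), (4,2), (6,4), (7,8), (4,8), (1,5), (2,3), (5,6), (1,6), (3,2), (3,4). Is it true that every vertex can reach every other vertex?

No

There is no directed path from 5 to 1, so the graph is not strongly connected.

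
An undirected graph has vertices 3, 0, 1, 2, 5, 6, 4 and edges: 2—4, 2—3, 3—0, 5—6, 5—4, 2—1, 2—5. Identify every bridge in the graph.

The edges on the cycle 2-5-4-2 are not bridges since each lies on that cycle.
But removing 5—6 disconnects 5 from 6; removing 3—0 disconnects 3 from 0; removing 2—3 disconnects 2 from 3; removing 2—1 disconnects 2 from 1 — these are bridges.

0-3, 1-2, 2-3, 5-6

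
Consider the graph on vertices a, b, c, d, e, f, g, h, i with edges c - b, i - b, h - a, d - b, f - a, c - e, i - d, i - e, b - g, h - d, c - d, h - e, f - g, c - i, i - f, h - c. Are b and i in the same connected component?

From b we can reach a, b, c, d, e, f, g, h, i, which includes i.

Yes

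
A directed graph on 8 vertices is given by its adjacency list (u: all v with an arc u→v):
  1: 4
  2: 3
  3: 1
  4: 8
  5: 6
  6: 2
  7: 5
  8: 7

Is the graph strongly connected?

From 3 we can reach every vertex (1, 2, 3, 4, 5, 6, 7, 8), and every vertex can reach 3 (1, 2, 3, 4, 5, 6, 7, 8). So the whole graph is one strongly connected component.

Yes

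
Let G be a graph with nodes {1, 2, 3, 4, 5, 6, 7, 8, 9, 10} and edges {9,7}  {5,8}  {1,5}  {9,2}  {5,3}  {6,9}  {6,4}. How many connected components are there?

3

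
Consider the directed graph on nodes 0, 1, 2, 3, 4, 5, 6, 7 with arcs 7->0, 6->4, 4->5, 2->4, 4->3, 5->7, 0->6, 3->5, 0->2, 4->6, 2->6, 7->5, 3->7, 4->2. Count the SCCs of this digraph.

{0, 2, 3, 4, 5, 6, 7} are all mutually reachable — one SCC of size 7.
{1} is an SCC by itself.
That gives 2 strongly connected components.

2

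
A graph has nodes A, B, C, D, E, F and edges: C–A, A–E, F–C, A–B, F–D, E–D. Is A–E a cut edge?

After removing A–E, the path A-C-F-D-E still connects them, so the edge is not a bridge.

No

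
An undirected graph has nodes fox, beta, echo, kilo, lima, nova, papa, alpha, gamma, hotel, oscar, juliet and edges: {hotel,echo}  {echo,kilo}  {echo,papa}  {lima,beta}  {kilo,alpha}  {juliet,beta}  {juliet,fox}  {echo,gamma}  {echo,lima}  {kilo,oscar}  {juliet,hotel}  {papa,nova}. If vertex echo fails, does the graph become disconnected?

Yes

Deleting echo raises the number of components from 1 to 4, so echo is a cut vertex.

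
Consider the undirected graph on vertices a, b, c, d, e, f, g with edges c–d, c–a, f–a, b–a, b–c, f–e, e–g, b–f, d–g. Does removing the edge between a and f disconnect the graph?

After removing a–f, the path a-b-f still connects them, so the edge is not a bridge.

No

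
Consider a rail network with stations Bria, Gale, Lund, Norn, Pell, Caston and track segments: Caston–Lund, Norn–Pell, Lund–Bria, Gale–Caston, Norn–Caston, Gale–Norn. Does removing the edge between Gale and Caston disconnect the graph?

After removing Gale–Caston, the path Gale-Norn-Caston still connects them, so the edge is not a bridge.

No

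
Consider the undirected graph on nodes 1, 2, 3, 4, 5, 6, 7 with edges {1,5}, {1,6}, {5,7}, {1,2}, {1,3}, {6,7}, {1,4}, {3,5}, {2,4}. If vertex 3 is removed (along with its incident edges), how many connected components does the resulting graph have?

1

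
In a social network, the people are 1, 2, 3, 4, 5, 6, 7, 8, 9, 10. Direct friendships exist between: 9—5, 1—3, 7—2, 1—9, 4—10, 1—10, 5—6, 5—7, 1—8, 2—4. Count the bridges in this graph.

The edges on the cycle 1-9-5-7-2-4-10-1 are not bridges since each lies on that cycle.
But removing 5—6 disconnects 5 from 6; removing 1—3 disconnects 1 from 3; removing 1—8 disconnects 1 from 8 — these are bridges.
That makes 3 bridges.

3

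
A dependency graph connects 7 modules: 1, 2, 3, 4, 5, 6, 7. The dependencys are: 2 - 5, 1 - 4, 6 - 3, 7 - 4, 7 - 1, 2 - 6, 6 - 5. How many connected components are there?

2

Starting from 1 we can reach 1, 4, 7. That is one component of size 3.
Starting from 2 we can reach 2, 3, 5, 6. That is one component of size 4.
Total: 2 components.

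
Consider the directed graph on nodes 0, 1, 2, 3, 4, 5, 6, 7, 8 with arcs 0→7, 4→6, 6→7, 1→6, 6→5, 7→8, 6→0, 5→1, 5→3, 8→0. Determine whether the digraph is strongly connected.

There is no directed path from 5 to 4, so the graph is not strongly connected.

No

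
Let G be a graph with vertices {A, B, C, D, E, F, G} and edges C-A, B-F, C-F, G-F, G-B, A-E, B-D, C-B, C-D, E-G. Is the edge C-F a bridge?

After removing C-F, the path C-B-F still connects them, so the edge is not a bridge.

No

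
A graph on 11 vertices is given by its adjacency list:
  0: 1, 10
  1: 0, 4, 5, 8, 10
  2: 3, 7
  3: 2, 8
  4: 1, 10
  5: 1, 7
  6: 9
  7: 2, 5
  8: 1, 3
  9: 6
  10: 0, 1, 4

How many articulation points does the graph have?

1

Removing 1 increases the component count from 2 to 3, so 1 is a cut vertex.
By contrast removing 8 leaves 2 components; it is not a cut vertex. No other vertex is a cut vertex either.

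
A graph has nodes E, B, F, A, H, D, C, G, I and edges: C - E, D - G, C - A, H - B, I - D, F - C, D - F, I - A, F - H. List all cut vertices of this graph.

C, D, F, H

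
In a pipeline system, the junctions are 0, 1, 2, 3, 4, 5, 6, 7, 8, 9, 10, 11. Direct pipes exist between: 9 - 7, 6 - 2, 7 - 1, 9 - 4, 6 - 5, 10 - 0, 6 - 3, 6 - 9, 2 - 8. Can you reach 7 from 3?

Yes

From 3 we can reach 1, 2, 3, 4, 5, 6, 7, 8, 9, which includes 7.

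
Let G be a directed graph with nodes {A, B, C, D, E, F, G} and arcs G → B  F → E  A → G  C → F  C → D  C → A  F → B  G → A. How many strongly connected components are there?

6

{A, G} are all mutually reachable — one SCC of size 2.
{E} is an SCC by itself.
{F} is an SCC by itself.
{B} is an SCC by itself.
{D} is an SCC by itself.
(and 1 more singleton SCC)
That gives 6 strongly connected components.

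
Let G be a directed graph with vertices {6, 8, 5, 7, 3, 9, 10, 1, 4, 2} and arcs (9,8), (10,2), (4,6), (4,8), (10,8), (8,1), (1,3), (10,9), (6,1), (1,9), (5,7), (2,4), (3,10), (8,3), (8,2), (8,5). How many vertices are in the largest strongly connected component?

8

{1, 2, 3, 4, 6, 8, 9, 10} are all mutually reachable — one SCC of size 8.
{5} is an SCC by itself.
{7} is an SCC by itself.
The largest has 8 vertices.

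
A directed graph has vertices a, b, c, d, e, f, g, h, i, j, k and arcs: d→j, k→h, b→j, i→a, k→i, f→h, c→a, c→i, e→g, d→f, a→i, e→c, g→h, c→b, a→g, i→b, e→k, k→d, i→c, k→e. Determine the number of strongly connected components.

8

{a, c, i} are all mutually reachable — one SCC of size 3.
{e, k} are all mutually reachable — one SCC of size 2.
{g} is an SCC by itself.
{j} is an SCC by itself.
{f} is an SCC by itself.
(and 3 more singleton SCCs)
That gives 8 strongly connected components.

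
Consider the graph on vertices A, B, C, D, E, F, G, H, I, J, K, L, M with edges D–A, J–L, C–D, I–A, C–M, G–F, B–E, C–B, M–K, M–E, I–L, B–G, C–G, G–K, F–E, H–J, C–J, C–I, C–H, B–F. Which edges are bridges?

none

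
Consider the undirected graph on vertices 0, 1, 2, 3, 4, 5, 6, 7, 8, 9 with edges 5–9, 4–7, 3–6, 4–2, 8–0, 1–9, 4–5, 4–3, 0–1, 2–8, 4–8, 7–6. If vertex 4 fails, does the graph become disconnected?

Deleting 4 raises the number of components from 1 to 2, so 4 is a cut vertex.

Yes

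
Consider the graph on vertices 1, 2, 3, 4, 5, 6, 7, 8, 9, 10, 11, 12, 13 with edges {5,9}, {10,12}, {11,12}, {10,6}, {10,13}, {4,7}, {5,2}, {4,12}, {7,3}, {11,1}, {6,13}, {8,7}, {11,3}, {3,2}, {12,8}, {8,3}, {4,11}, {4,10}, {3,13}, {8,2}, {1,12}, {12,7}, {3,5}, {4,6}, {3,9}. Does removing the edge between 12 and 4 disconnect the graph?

After removing 12–4, the path 12-11-4 still connects them, so the edge is not a bridge.

No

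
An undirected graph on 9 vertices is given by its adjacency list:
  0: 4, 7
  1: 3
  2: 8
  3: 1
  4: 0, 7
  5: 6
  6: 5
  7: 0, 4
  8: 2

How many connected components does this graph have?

Starting from 5 we can reach 5, 6. That is one component of size 2.
Starting from 2 we can reach 2, 8. That is one component of size 2.
Starting from 1 we can reach 1, 3. That is one component of size 2.
Starting from 0 we can reach 0, 4, 7. That is one component of size 3.
Total: 4 components.

4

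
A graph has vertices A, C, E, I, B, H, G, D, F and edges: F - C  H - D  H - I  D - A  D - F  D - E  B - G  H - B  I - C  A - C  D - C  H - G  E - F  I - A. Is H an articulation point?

Deleting H raises the number of components from 1 to 2, so H is a cut vertex.

Yes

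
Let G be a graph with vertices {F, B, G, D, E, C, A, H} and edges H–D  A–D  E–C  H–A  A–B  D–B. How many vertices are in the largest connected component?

4

G is isolated — a component by itself.
F is isolated — a component by itself.
Starting from C we can reach C, E. That is one component of size 2.
Starting from A we can reach A, B, D, H. That is one component of size 4.
The largest has 4 vertices.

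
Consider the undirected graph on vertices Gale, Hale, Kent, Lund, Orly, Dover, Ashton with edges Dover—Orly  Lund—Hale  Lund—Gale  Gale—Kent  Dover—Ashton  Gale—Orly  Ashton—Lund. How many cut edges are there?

The edges on the cycle Dover-Ashton-Lund-Gale-Orly-Dover are not bridges since each lies on that cycle.
But removing Gale—Kent disconnects Gale from Kent; removing Lund—Hale disconnects Lund from Hale — these are bridges.
That makes 2 bridges.

2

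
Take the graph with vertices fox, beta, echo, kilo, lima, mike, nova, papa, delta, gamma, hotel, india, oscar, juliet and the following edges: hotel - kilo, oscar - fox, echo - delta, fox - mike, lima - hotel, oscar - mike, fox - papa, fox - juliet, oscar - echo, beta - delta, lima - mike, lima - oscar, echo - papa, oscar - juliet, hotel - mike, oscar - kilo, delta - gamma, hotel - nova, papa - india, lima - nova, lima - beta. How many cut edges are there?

The edges on the cycle oscar-fox-juliet-oscar are not bridges since each lies on that cycle.
But removing india - papa disconnects india from papa; removing delta - gamma disconnects delta from gamma — these are bridges.
That makes 2 bridges.

2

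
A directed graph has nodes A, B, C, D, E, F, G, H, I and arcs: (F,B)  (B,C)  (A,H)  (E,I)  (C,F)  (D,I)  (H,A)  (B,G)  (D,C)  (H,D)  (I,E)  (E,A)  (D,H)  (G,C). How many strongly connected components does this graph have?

2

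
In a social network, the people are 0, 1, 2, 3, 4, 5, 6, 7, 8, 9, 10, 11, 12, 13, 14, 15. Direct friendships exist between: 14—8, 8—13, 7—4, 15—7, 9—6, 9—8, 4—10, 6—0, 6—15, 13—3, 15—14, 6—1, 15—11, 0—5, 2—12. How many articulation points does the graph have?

Removing 0 increases the component count from 2 to 3, so 0 is a cut vertex.
Removing 4 increases the component count from 2 to 3, so 4 is a cut vertex.
Removing 6 increases the component count from 2 to 4, so 6 is a cut vertex.
Likewise 7, 8, 13, 15 are cut vertices.
By contrast removing 14 leaves 2 components; it is not a cut vertex. No other vertex is a cut vertex either.

7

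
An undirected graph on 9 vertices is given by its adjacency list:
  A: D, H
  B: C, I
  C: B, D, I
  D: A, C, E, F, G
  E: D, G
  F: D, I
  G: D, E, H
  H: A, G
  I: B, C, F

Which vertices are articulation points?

Removing D increases the component count from 1 to 2, so D is a cut vertex.
By contrast removing G leaves 1 component; it is not a cut vertex. No other vertex is a cut vertex either.

D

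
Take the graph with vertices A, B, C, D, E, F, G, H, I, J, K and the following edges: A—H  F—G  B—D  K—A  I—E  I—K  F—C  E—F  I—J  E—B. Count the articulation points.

Removing A increases the component count from 1 to 2, so A is a cut vertex.
Removing B increases the component count from 1 to 2, so B is a cut vertex.
Removing E increases the component count from 1 to 3, so E is a cut vertex.
Likewise F, I, K are cut vertices.
By contrast removing G leaves 1 component; it is not a cut vertex. No other vertex is a cut vertex either.

6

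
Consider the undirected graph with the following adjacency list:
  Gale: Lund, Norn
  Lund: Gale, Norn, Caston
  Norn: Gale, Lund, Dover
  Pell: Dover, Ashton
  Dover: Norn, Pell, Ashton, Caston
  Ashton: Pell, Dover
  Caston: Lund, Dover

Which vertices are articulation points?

Dover

Removing Dover increases the component count from 1 to 2, so Dover is a cut vertex.
By contrast removing Pell leaves 1 component; it is not a cut vertex. No other vertex is a cut vertex either.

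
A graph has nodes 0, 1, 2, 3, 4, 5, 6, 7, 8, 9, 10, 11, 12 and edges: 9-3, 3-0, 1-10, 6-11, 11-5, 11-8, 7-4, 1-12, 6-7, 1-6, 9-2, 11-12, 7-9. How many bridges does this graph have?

9

The edges on the cycle 1-6-11-12-1 are not bridges since each lies on that cycle.
But removing 6-7 disconnects 6 from 7; removing 2-9 disconnects 2 from 9; removing 1-10 disconnects 1 from 10; removing 7-9 disconnects 7 from 9 — these are bridges.
In total 9 edges are bridges.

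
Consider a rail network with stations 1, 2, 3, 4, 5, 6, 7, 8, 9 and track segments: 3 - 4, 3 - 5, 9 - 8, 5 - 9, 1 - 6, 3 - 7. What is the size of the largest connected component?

2 is isolated — a component by itself.
Starting from 1 we can reach 1, 6. That is one component of size 2.
Starting from 3 we can reach 3, 4, 5, 7, 8, 9. That is one component of size 6.
The largest has 6 vertices.

6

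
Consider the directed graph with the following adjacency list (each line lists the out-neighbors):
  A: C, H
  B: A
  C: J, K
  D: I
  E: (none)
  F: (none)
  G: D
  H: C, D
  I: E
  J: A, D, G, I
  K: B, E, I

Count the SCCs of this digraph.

{A, B, C, H, J, K} are all mutually reachable — one SCC of size 6.
{I} is an SCC by itself.
{D} is an SCC by itself.
{F} is an SCC by itself.
{G} is an SCC by itself.
(and 1 more singleton SCC)
That gives 6 strongly connected components.

6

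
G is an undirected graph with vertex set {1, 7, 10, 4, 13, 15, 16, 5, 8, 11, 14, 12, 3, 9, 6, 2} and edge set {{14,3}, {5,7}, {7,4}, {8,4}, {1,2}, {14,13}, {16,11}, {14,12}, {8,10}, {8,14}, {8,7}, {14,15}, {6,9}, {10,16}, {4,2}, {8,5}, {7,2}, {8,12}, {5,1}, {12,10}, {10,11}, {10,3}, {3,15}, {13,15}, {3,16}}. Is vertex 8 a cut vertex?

Yes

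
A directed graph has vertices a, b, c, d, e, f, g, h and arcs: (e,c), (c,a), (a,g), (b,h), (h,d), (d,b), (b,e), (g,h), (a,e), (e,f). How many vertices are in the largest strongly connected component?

7

{a, b, c, d, e, g, h} are all mutually reachable — one SCC of size 7.
{f} is an SCC by itself.
The largest has 7 vertices.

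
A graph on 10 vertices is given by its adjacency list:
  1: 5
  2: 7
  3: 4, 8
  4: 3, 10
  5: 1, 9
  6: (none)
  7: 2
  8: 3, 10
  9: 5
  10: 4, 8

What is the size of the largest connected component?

6 is isolated — a component by itself.
Starting from 2 we can reach 2, 7. That is one component of size 2.
Starting from 1 we can reach 1, 5, 9. That is one component of size 3.
Starting from 3 we can reach 3, 4, 8, 10. That is one component of size 4.
The largest has 4 vertices.

4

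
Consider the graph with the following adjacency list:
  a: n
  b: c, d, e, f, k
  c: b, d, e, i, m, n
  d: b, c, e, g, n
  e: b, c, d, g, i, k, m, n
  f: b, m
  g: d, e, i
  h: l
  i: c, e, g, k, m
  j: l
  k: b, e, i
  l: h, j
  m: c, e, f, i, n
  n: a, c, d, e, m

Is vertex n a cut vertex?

Yes

Deleting n raises the number of components from 2 to 3, so n is a cut vertex.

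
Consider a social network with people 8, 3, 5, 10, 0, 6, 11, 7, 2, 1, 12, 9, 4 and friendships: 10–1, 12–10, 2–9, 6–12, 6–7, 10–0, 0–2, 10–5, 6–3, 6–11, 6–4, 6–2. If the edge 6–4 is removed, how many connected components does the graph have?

3

Before removal there are 2 components.
6–4 is a bridge — removing it separates 6's side from 4's side.
After removal: 3 components.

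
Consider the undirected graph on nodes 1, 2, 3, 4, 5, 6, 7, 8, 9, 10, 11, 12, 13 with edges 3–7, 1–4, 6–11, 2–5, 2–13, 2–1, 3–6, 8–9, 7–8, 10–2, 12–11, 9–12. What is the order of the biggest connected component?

Starting from 1 we can reach 1, 2, 4, 5, 10, 13. That is one component of size 6.
Starting from 3 we can reach 3, 6, 7, 8, 9, 11, 12. That is one component of size 7.
The largest has 7 vertices.

7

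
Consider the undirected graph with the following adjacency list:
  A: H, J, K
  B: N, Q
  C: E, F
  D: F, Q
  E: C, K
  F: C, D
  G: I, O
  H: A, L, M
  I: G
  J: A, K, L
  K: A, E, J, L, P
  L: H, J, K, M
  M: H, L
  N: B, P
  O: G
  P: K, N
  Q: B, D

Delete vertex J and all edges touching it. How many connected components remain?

2

With J gone, the remaining components are: {G, I, O}; {A, B, C, D, E, F, H, K, L, M, N, P, Q}.
That is 2 components.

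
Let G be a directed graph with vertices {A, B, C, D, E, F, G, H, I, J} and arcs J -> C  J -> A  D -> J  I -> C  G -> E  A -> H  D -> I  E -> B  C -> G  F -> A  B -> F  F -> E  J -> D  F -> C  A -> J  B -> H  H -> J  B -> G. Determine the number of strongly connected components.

1

{A, B, C, D, E, F, G, H, I, J} are all mutually reachable — one SCC of size 10.
That gives 1 strongly connected component.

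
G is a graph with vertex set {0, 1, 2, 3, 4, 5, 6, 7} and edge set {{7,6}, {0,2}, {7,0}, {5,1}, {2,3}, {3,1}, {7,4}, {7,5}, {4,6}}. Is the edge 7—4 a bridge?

No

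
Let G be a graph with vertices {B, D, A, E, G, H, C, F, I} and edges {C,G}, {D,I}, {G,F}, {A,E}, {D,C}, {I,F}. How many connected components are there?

4

B is isolated — a component by itself.
H is isolated — a component by itself.
Starting from A we can reach A, E. That is one component of size 2.
Starting from C we can reach C, D, F, G, I. That is one component of size 5.
Total: 4 components.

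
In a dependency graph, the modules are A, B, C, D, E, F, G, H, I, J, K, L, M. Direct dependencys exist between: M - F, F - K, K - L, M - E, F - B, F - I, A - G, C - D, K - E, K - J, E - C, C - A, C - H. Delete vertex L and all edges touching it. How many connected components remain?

1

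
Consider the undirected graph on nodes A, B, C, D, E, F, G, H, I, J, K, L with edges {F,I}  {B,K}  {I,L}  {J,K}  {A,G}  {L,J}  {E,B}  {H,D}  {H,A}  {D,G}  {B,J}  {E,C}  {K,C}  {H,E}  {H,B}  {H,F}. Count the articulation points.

Removing H increases the component count from 1 to 2, so H is a cut vertex.
By contrast removing D leaves 1 component; it is not a cut vertex. No other vertex is a cut vertex either.

1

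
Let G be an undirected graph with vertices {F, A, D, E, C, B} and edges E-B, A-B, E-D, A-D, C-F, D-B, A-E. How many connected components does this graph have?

Starting from C we can reach C, F. That is one component of size 2.
Starting from A we can reach A, B, D, E. That is one component of size 4.
Total: 2 components.

2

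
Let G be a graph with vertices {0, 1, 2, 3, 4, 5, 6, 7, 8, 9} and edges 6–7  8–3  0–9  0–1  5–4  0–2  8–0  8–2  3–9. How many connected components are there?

Starting from 6 we can reach 6, 7. That is one component of size 2.
Starting from 4 we can reach 4, 5. That is one component of size 2.
Starting from 0 we can reach 0, 1, 2, 3, 8, 9. That is one component of size 6.
Total: 3 components.

3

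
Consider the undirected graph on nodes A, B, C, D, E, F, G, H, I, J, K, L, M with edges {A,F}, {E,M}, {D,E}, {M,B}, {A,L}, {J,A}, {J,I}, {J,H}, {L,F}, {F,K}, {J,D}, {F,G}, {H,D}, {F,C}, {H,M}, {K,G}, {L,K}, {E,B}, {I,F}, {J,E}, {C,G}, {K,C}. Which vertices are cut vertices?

Removing J increases the component count from 1 to 2, so J is a cut vertex.
By contrast removing D leaves 1 component; it is not a cut vertex. No other vertex is a cut vertex either.

J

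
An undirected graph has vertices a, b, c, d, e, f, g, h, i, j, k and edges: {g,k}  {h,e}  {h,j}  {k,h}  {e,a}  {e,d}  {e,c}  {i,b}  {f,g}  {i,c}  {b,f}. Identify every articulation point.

e, h

Removing e increases the component count from 1 to 3, so e is a cut vertex.
Removing h increases the component count from 1 to 2, so h is a cut vertex.
By contrast removing f leaves 1 component; it is not a cut vertex. No other vertex is a cut vertex either.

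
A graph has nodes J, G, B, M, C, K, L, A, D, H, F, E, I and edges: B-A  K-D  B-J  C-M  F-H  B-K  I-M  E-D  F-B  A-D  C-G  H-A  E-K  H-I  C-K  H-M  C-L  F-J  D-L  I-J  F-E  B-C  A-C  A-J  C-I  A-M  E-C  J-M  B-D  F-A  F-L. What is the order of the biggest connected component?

Starting from A we can reach A, B, C, D, E, F, G, H, I, J, K, L, M. That is one component of size 13.
The largest has 13 vertices.

13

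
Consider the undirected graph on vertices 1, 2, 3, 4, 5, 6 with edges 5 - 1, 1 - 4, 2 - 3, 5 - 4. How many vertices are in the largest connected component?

3

6 is isolated — a component by itself.
Starting from 2 we can reach 2, 3. That is one component of size 2.
Starting from 1 we can reach 1, 4, 5. That is one component of size 3.
The largest has 3 vertices.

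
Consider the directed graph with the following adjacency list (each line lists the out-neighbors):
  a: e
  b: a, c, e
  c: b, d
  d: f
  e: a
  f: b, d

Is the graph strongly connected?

No

There is no directed path from a to b, so the graph is not strongly connected.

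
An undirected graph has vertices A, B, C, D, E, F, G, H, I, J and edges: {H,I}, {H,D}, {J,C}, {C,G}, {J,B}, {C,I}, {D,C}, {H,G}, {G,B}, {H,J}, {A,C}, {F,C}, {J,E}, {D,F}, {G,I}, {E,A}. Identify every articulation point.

none

Removing E, for instance, still leaves 1 component. No single vertex removal increases the component count — the graph has no articulation points.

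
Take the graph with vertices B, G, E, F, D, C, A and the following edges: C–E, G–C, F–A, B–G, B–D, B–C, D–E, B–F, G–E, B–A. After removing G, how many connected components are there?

With G gone, the remaining components are: {A, B, C, D, E, F}.
That is 1 component.

1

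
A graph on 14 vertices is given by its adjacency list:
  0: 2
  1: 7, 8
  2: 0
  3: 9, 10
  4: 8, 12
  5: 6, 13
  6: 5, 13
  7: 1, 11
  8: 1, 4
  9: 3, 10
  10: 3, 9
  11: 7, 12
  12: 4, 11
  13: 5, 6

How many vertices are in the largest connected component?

Starting from 0 we can reach 0, 2. That is one component of size 2.
Starting from 5 we can reach 5, 6, 13. That is one component of size 3.
Starting from 3 we can reach 3, 9, 10. That is one component of size 3.
Starting from 1 we can reach 1, 4, 7, 8, 11, 12. That is one component of size 6.
The largest has 6 vertices.

6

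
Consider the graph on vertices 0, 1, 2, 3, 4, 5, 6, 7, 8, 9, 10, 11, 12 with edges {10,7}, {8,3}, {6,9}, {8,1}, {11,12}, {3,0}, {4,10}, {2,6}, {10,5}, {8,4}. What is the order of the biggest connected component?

Starting from 11 we can reach 11, 12. That is one component of size 2.
Starting from 2 we can reach 2, 6, 9. That is one component of size 3.
Starting from 0 we can reach 0, 1, 3, 4, 5, 7, 8, 10. That is one component of size 8.
The largest has 8 vertices.

8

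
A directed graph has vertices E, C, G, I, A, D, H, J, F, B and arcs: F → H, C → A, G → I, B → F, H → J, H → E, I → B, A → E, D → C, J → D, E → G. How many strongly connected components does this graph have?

{A, B, C, D, E, F, G, H, I, J} are all mutually reachable — one SCC of size 10.
That gives 1 strongly connected component.

1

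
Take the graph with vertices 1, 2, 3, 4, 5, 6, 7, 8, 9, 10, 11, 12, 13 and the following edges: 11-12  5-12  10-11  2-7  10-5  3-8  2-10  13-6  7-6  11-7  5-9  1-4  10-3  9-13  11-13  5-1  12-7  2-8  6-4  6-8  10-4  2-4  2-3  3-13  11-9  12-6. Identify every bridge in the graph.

none

The edges on the cycle 11-9-13-11 are not bridges since each lies on that cycle.
Every edge lies on some cycle, so there are no bridges.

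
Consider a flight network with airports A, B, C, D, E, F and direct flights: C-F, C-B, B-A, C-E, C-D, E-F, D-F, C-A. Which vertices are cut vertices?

C

Removing C increases the component count from 1 to 2, so C is a cut vertex.
By contrast removing D leaves 1 component; it is not a cut vertex. No other vertex is a cut vertex either.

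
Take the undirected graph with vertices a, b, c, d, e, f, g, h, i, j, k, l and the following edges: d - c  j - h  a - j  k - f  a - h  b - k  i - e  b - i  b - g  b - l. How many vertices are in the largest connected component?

Starting from c we can reach c, d. That is one component of size 2.
Starting from a we can reach a, h, j. That is one component of size 3.
Starting from b we can reach b, e, f, g, i, k, l. That is one component of size 7.
The largest has 7 vertices.

7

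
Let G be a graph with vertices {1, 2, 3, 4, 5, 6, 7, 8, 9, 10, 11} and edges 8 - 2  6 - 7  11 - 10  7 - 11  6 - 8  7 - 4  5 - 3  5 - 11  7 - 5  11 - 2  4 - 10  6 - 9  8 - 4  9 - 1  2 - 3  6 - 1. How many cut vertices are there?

Removing 6 increases the component count from 1 to 2, so 6 is a cut vertex.
By contrast removing 9 leaves 1 component; it is not a cut vertex. No other vertex is a cut vertex either.

1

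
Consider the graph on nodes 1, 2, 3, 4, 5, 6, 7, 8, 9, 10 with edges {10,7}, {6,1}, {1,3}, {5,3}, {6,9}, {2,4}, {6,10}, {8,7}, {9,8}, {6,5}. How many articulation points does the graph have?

Removing 6 increases the component count from 2 to 3, so 6 is a cut vertex.
By contrast removing 10 leaves 2 components; it is not a cut vertex. No other vertex is a cut vertex either.

1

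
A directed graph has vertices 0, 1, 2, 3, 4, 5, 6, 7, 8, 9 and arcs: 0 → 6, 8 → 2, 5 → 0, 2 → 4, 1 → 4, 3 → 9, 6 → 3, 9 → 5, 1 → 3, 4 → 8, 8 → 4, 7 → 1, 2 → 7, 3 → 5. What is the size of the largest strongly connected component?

{1, 2, 4, 7, 8} are all mutually reachable — one SCC of size 5.
{0, 3, 5, 6, 9} are all mutually reachable — one SCC of size 5.
The largest has 5 vertices.

5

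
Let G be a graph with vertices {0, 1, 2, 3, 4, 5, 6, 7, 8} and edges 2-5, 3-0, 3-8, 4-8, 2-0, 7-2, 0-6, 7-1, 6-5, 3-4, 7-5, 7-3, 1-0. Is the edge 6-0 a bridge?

After removing 6-0, the path 6-5-2-0 still connects them, so the edge is not a bridge.

No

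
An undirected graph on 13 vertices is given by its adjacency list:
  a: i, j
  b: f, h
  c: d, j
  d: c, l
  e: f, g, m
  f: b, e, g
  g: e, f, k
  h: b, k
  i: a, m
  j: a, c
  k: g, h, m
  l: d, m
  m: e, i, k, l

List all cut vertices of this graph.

m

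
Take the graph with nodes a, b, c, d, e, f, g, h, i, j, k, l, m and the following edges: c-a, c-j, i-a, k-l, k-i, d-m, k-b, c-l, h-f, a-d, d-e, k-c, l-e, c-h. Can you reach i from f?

Yes

From f we can reach a, b, c, d, e, f, h, i, j, k, l, m, which includes i.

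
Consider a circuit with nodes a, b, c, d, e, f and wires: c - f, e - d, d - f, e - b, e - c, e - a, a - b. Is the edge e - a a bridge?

No

After removing e - a, the path e-b-a still connects them, so the edge is not a bridge.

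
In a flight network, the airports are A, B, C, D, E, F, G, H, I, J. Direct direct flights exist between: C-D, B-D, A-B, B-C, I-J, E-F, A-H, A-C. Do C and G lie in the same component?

No

The component containing C is {A, B, C, D, H}, and G is not in it.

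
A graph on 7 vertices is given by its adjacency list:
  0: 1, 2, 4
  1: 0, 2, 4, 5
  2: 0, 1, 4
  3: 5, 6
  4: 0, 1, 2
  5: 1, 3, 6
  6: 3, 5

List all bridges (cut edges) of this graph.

The edges on the cycle 5-6-3-5 are not bridges since each lies on that cycle.
But removing 1-5 disconnects 1 from 5 — this is a bridge.

1-5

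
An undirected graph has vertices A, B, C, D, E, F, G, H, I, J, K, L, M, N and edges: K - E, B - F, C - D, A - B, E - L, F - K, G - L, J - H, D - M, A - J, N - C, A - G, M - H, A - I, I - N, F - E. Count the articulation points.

Removing A increases the component count from 1 to 2, so A is a cut vertex.
By contrast removing C leaves 1 component; it is not a cut vertex. No other vertex is a cut vertex either.

1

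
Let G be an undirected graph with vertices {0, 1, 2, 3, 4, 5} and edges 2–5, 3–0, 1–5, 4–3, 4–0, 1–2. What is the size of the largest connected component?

3

Starting from 0 we can reach 0, 3, 4. That is one component of size 3.
Starting from 1 we can reach 1, 2, 5. That is one component of size 3.
The largest has 3 vertices.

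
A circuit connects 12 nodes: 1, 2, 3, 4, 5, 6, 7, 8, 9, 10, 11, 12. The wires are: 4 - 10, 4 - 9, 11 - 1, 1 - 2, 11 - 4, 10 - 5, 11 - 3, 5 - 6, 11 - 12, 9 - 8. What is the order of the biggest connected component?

7 is isolated — a component by itself.
Starting from 1 we can reach 1, 2, 3, 4, 5, 6, 8, 9, 10, 11, 12. That is one component of size 11.
The largest has 11 vertices.

11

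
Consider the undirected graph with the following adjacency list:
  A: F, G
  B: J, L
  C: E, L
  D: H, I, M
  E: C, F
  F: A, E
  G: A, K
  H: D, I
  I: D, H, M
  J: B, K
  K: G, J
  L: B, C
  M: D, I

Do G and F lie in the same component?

From G we can reach A, B, C, E, F, G, J, K, L, which includes F.

Yes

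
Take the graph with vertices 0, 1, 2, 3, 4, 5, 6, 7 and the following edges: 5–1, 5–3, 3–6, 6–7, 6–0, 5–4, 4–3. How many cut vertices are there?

3

Removing 3 increases the component count from 2 to 3, so 3 is a cut vertex.
Removing 5 increases the component count from 2 to 3, so 5 is a cut vertex.
Removing 6 increases the component count from 2 to 4, so 6 is a cut vertex.
By contrast removing 1 leaves 2 components; it is not a cut vertex. No other vertex is a cut vertex either.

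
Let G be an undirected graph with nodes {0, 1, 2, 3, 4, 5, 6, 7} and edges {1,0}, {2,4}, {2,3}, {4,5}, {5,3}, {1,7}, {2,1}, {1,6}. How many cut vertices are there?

2

Removing 1 increases the component count from 1 to 4, so 1 is a cut vertex.
Removing 2 increases the component count from 1 to 2, so 2 is a cut vertex.
By contrast removing 0 leaves 1 component; it is not a cut vertex. No other vertex is a cut vertex either.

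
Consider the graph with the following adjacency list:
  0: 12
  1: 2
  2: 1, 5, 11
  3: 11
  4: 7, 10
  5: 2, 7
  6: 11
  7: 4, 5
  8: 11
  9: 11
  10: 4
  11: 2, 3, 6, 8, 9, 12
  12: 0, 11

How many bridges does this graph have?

removing 2-1 disconnects 2 from 1; removing 11-12 disconnects 11 from 12; removing 9-11 disconnects 9 from 11; removing 7-5 disconnects 7 from 5 — these are bridges.
In total 12 edges are bridges.

12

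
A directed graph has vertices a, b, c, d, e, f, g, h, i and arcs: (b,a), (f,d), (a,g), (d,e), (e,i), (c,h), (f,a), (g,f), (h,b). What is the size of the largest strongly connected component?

{a, f, g} are all mutually reachable — one SCC of size 3.
{h} is an SCC by itself.
{e} is an SCC by itself.
{i} is an SCC by itself.
{d} is an SCC by itself.
(and 2 more singleton SCCs)
The largest has 3 vertices.

3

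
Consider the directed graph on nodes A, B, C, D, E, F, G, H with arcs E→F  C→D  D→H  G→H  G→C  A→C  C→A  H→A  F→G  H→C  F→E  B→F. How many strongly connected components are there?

{A, C, D, H} are all mutually reachable — one SCC of size 4.
{E, F} are all mutually reachable — one SCC of size 2.
{G} is an SCC by itself.
{B} is an SCC by itself.
That gives 4 strongly connected components.

4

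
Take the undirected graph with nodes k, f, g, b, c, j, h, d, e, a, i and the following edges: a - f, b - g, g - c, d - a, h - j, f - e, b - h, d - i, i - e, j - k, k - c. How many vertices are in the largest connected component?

Starting from a we can reach a, d, e, f, i. That is one component of size 5.
Starting from b we can reach b, c, g, h, j, k. That is one component of size 6.
The largest has 6 vertices.

6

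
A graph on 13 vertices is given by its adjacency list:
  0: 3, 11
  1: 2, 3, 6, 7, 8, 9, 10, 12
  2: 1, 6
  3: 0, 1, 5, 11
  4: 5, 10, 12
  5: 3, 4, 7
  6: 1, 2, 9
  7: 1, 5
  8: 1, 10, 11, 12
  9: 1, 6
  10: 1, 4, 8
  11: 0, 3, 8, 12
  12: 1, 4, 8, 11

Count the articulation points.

1

Removing 1 increases the component count from 1 to 2, so 1 is a cut vertex.
By contrast removing 4 leaves 1 component; it is not a cut vertex. No other vertex is a cut vertex either.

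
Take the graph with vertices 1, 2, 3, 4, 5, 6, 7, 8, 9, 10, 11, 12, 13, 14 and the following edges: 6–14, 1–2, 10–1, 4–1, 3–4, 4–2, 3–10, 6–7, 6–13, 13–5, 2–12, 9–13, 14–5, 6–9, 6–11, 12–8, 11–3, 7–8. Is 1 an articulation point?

No

Deleting 1 leaves 1 component (was 1) (its neighbors 2, 4, 10 remain connected to each other), so 1 is not a cut vertex.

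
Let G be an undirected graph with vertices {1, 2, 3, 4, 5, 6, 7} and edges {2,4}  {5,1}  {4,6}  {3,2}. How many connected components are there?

3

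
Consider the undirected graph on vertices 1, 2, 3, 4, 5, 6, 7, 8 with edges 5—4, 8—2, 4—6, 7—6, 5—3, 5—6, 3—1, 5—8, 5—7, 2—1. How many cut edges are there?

0

The edges on the cycle 5-8-2-1-3-5 are not bridges since each lies on that cycle.
Every edge lies on some cycle, so there are no bridges.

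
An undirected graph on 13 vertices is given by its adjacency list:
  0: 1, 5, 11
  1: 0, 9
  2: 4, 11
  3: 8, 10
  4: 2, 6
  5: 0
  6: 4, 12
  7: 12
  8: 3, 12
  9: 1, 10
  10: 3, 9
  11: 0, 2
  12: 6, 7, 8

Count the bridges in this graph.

The edges on the cycle 4-6-12-8-3-10-9-1-0-11-2-4 are not bridges since each lies on that cycle.
But removing 0-5 disconnects 0 from 5; removing 12-7 disconnects 12 from 7 — these are bridges.
That makes 2 bridges.

2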